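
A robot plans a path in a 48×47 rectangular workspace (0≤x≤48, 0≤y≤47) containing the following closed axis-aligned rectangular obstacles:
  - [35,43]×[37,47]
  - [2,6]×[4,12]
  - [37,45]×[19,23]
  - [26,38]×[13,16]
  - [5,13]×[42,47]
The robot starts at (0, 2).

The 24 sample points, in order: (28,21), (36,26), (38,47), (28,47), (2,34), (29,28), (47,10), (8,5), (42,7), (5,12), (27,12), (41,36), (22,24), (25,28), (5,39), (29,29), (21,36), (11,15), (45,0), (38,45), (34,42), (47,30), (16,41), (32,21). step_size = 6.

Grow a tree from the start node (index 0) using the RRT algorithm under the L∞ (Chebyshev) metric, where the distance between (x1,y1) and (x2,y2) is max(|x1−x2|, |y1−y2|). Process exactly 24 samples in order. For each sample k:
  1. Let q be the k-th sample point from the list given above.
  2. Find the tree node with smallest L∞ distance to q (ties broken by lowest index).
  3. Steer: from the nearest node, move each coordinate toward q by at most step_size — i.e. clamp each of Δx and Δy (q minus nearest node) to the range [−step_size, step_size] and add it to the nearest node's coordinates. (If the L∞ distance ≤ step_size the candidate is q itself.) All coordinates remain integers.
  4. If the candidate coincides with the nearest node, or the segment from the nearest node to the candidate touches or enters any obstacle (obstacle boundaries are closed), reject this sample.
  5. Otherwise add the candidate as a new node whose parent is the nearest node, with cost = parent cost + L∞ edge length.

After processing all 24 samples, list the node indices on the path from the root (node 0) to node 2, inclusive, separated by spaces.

1. q=(28,21) nearest=0 d=28 new=(6,8) → blocked by [2,6]×[4,12], reject
2. q=(36,26) nearest=0 d=36 new=(6,8) → blocked by [2,6]×[4,12], reject
3. q=(38,47) nearest=0 d=45 new=(6,8) → blocked by [2,6]×[4,12], reject
4. q=(28,47) nearest=0 d=45 new=(6,8) → blocked by [2,6]×[4,12], reject
5. q=(2,34) nearest=0 d=32 new=(2,8) → blocked by [2,6]×[4,12], reject
6. q=(29,28) nearest=0 d=29 new=(6,8) → blocked by [2,6]×[4,12], reject
7. q=(47,10) nearest=0 d=47 new=(6,8) → blocked by [2,6]×[4,12], reject
8. q=(8,5) nearest=0 d=8 new=(6,5) → blocked by [2,6]×[4,12], reject
9. q=(42,7) nearest=0 d=42 new=(6,7) → blocked by [2,6]×[4,12], reject
10. q=(5,12) nearest=0 d=10 new=(5,8) → blocked by [2,6]×[4,12], reject
11. q=(27,12) nearest=0 d=27 new=(6,8) → blocked by [2,6]×[4,12], reject
12. q=(41,36) nearest=0 d=41 new=(6,8) → blocked by [2,6]×[4,12], reject
13. q=(22,24) nearest=0 d=22 new=(6,8) → blocked by [2,6]×[4,12], reject
14. q=(25,28) nearest=0 d=26 new=(6,8) → blocked by [2,6]×[4,12], reject
15. q=(5,39) nearest=0 d=37 new=(5,8) → blocked by [2,6]×[4,12], reject
16. q=(29,29) nearest=0 d=29 new=(6,8) → blocked by [2,6]×[4,12], reject
17. q=(21,36) nearest=0 d=34 new=(6,8) → blocked by [2,6]×[4,12], reject
18. q=(11,15) nearest=0 d=13 new=(6,8) → blocked by [2,6]×[4,12], reject
19. q=(45,0) nearest=0 d=45 new=(6,0) → add node 1 parent=0 cost=6
20. q=(38,45) nearest=0 d=43 new=(6,8) → blocked by [2,6]×[4,12], reject
21. q=(34,42) nearest=0 d=40 new=(6,8) → blocked by [2,6]×[4,12], reject
22. q=(47,30) nearest=1 d=41 new=(12,6) → add node 2 parent=1 cost=12
23. q=(16,41) nearest=2 d=35 new=(16,12) → add node 3 parent=2 cost=18
24. q=(32,21) nearest=3 d=16 new=(22,18) → add node 4 parent=3 cost=24

Path: 0 1 2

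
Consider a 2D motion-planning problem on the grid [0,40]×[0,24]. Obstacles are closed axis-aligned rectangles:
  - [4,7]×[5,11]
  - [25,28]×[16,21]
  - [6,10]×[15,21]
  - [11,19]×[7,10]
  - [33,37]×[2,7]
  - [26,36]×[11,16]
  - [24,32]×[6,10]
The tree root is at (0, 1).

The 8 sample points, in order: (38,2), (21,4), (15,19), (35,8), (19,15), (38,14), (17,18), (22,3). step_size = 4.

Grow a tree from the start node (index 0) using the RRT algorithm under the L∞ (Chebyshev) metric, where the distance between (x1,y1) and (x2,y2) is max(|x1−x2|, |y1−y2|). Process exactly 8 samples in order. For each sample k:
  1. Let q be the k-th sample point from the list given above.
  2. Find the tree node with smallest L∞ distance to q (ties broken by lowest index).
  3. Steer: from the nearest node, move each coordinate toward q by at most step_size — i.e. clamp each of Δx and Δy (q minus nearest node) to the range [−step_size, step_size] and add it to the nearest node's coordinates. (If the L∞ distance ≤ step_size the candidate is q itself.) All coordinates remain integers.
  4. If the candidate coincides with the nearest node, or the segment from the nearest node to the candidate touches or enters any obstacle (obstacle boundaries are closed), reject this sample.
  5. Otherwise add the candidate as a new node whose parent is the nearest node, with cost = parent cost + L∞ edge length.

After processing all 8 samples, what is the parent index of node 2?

1. q=(38,2) nearest=0 d=38 new=(4,2) → add node 1 parent=0 cost=4
2. q=(21,4) nearest=1 d=17 new=(8,4) → add node 2 parent=1 cost=8
3. q=(15,19) nearest=2 d=15 new=(12,8) → blocked by [11,19]×[7,10], reject
4. q=(35,8) nearest=2 d=27 new=(12,8) → blocked by [11,19]×[7,10], reject
5. q=(19,15) nearest=2 d=11 new=(12,8) → blocked by [11,19]×[7,10], reject
6. q=(38,14) nearest=2 d=30 new=(12,8) → blocked by [11,19]×[7,10], reject
7. q=(17,18) nearest=2 d=14 new=(12,8) → blocked by [11,19]×[7,10], reject
8. q=(22,3) nearest=2 d=14 new=(12,3) → add node 3 parent=2 cost=12

Parent of node 2: 1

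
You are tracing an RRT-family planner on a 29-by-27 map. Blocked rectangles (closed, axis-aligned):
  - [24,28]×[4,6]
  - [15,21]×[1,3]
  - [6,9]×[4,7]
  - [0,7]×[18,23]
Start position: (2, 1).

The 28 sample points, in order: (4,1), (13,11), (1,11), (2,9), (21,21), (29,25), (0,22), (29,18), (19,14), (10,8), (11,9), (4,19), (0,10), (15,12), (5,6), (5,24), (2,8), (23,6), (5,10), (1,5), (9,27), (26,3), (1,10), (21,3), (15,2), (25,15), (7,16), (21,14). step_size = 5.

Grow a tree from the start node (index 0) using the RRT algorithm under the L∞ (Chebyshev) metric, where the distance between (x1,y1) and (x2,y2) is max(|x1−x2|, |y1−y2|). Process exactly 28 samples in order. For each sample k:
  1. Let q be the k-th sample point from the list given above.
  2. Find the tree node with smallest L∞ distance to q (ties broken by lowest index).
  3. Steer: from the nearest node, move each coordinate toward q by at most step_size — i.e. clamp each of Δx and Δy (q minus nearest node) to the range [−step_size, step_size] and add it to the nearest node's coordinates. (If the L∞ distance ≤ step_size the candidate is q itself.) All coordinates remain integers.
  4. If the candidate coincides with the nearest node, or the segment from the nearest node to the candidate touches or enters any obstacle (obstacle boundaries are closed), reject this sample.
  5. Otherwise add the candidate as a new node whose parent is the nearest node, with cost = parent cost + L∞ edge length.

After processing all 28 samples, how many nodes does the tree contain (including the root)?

1. q=(4,1) nearest=0 d=2 new=(4,1) → add node 1 parent=0 cost=2
2. q=(13,11) nearest=1 d=10 new=(9,6) → blocked by [6,9]×[4,7], reject
3. q=(1,11) nearest=0 d=10 new=(1,6) → add node 2 parent=0 cost=5
4. q=(2,9) nearest=2 d=3 new=(2,9) → add node 3 parent=2 cost=8
5. q=(21,21) nearest=3 d=19 new=(7,14) → add node 4 parent=3 cost=13
6. q=(29,25) nearest=4 d=22 new=(12,19) → add node 5 parent=4 cost=18
7. q=(0,22) nearest=4 d=8 new=(2,19) → blocked by [0,7]×[18,23], reject
8. q=(29,18) nearest=5 d=17 new=(17,18) → add node 6 parent=5 cost=23
9. q=(19,14) nearest=6 d=4 new=(19,14) → add node 7 parent=6 cost=27
10. q=(10,8) nearest=4 d=6 new=(10,9) → add node 8 parent=4 cost=18
11. q=(11,9) nearest=8 d=1 new=(11,9) → add node 9 parent=8 cost=19
12. q=(4,19) nearest=4 d=5 new=(4,19) → blocked by [0,7]×[18,23], reject
13. q=(0,10) nearest=3 d=2 new=(0,10) → add node 10 parent=3 cost=10
14. q=(15,12) nearest=7 d=4 new=(15,12) → add node 11 parent=7 cost=31
15. q=(5,6) nearest=3 d=3 new=(5,6) → add node 12 parent=3 cost=11
16. q=(5,24) nearest=5 d=7 new=(7,24) → add node 13 parent=5 cost=23
17. q=(2,8) nearest=3 d=1 new=(2,8) → add node 14 parent=3 cost=9
18. q=(23,6) nearest=7 d=8 new=(23,9) → add node 15 parent=7 cost=32
19. q=(5,10) nearest=3 d=3 new=(5,10) → add node 16 parent=3 cost=11
20. q=(1,5) nearest=2 d=1 new=(1,5) → add node 17 parent=2 cost=6
21. q=(9,27) nearest=13 d=3 new=(9,27) → add node 18 parent=13 cost=26
22. q=(26,3) nearest=15 d=6 new=(26,4) → blocked by [24,28]×[4,6], reject
23. q=(1,10) nearest=3 d=1 new=(1,10) → add node 19 parent=3 cost=9
24. q=(21,3) nearest=15 d=6 new=(21,4) → add node 20 parent=15 cost=37
25. q=(15,2) nearest=20 d=6 new=(16,2) → blocked by [15,21]×[1,3], reject
26. q=(25,15) nearest=7 d=6 new=(24,15) → add node 21 parent=7 cost=32
27. q=(7,16) nearest=4 d=2 new=(7,16) → add node 22 parent=4 cost=15
28. q=(21,14) nearest=7 d=2 new=(21,14) → add node 23 parent=7 cost=29

Node count: 24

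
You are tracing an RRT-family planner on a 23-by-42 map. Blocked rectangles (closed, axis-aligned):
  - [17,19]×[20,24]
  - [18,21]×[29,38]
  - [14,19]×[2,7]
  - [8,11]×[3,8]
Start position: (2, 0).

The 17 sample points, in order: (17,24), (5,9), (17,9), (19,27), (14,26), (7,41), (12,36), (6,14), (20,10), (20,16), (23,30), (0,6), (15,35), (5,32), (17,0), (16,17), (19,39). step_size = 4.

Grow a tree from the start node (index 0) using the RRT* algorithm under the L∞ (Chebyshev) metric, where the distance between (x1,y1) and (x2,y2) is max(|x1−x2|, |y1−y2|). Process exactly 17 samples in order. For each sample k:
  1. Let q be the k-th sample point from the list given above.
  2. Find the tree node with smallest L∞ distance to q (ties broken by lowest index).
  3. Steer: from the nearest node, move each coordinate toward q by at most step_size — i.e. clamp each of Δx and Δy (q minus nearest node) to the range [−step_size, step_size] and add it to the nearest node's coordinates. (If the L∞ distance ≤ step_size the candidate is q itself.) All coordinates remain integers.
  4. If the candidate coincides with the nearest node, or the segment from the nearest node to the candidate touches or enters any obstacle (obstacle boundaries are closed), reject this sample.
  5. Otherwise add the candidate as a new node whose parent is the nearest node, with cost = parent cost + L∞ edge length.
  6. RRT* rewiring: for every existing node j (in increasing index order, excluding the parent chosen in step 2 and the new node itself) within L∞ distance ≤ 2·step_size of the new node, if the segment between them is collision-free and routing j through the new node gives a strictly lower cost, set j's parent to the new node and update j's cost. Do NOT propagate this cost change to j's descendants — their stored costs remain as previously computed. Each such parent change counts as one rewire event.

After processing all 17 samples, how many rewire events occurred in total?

1. q=(17,24) nearest=0 d=24 new=(6,4) → add node 1 parent=0 cost=4
2. q=(5,9) nearest=1 d=5 new=(5,8) → add node 2 parent=1 cost=8
3. q=(17,9) nearest=1 d=11 new=(10,8) → blocked by [8,11]×[3,8], reject
4. q=(19,27) nearest=2 d=19 new=(9,12) → add node 3 parent=2 cost=12
5. q=(14,26) nearest=3 d=14 new=(13,16) → add node 4 parent=3 cost=16
6. q=(7,41) nearest=4 d=25 new=(9,20) → add node 5 parent=4 cost=20
7. q=(12,36) nearest=5 d=16 new=(12,24) → add node 6 parent=5 cost=24
8. q=(6,14) nearest=3 d=3 new=(6,14) → add node 7 parent=3 cost=15
9. q=(20,10) nearest=4 d=7 new=(17,12) → add node 8 parent=4 cost=20
10. q=(20,16) nearest=8 d=4 new=(20,16) → add node 9 parent=8 cost=24
11. q=(23,30) nearest=6 d=11 new=(16,28) → add node 10 parent=6 cost=28
12. q=(0,6) nearest=2 d=5 new=(1,6) → add node 11 parent=2 cost=12
13. q=(15,35) nearest=10 d=7 new=(15,32) → add node 12 parent=10 cost=32
14. q=(5,32) nearest=6 d=8 new=(8,28) → add node 13 parent=6 cost=28
15. q=(17,0) nearest=1 d=11 new=(10,0) → add node 14 parent=1 cost=8
16. q=(16,17) nearest=4 d=3 new=(16,17) → add node 15 parent=4 cost=19; rewire 9→15 (23<24)
17. q=(19,39) nearest=12 d=7 new=(19,36) → blocked by [18,21]×[29,38], reject

Rewire events: 1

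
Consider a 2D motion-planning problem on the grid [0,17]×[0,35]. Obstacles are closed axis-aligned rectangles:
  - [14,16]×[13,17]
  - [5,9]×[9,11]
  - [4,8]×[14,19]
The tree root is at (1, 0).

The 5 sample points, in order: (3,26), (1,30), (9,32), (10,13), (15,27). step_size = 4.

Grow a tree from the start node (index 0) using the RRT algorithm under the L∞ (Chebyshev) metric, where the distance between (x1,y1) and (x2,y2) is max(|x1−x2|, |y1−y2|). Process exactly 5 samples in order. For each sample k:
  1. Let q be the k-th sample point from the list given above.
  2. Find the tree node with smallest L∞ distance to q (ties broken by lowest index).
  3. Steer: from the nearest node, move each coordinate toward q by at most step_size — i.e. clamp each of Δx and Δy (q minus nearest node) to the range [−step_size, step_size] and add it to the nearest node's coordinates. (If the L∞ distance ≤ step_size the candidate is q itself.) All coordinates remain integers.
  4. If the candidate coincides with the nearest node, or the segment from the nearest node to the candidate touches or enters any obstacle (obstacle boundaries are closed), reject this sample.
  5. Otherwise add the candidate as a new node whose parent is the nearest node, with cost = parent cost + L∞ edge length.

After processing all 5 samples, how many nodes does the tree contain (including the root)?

1. q=(3,26) nearest=0 d=26 new=(3,4) → add node 1 parent=0 cost=4
2. q=(1,30) nearest=1 d=26 new=(1,8) → add node 2 parent=1 cost=8
3. q=(9,32) nearest=2 d=24 new=(5,12) → add node 3 parent=2 cost=12
4. q=(10,13) nearest=3 d=5 new=(9,13) → add node 4 parent=3 cost=16
5. q=(15,27) nearest=4 d=14 new=(13,17) → add node 5 parent=4 cost=20

Node count: 6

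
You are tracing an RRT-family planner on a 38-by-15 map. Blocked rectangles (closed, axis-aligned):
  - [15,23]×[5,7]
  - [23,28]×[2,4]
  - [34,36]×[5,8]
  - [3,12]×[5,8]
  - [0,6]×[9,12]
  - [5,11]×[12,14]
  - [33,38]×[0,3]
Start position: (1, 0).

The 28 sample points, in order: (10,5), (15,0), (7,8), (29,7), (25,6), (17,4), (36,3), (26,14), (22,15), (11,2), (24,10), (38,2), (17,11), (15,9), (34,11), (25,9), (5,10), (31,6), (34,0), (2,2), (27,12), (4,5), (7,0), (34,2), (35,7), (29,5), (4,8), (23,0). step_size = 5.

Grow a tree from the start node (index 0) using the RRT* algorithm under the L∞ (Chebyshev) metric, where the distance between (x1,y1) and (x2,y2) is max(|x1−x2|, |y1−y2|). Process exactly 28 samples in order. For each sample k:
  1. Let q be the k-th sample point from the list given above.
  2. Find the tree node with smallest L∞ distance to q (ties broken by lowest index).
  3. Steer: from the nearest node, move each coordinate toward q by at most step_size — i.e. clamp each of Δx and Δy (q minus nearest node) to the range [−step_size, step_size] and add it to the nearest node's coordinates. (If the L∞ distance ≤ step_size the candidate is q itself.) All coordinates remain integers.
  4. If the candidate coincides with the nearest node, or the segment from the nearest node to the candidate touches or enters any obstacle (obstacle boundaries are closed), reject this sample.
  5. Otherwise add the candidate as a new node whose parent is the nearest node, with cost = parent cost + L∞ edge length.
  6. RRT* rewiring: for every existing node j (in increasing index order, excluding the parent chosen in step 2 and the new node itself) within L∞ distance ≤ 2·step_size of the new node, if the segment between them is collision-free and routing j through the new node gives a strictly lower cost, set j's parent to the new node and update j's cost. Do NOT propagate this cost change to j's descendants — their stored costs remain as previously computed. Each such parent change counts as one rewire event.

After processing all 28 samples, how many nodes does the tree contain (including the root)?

Node count: 13

1. q=(10,5) nearest=0 d=9 new=(6,5) → blocked by [3,12]×[5,8], reject
2. q=(15,0) nearest=0 d=14 new=(6,0) → add node 1 parent=0 cost=5
3. q=(7,8) nearest=0 d=8 new=(6,5) → blocked by [3,12]×[5,8], reject
4. q=(29,7) nearest=1 d=23 new=(11,5) → blocked by [3,12]×[5,8], reject
5. q=(25,6) nearest=1 d=19 new=(11,5) → blocked by [3,12]×[5,8], reject
6. q=(17,4) nearest=1 d=11 new=(11,4) → add node 2 parent=1 cost=10
7. q=(36,3) nearest=2 d=25 new=(16,3) → add node 3 parent=2 cost=15
8. q=(26,14) nearest=3 d=11 new=(21,8) → blocked by [15,23]×[5,7], reject
9. q=(22,15) nearest=2 d=11 new=(16,9) → blocked by [3,12]×[5,8], reject
10. q=(11,2) nearest=2 d=2 new=(11,2) → add node 4 parent=2 cost=12
11. q=(24,10) nearest=3 d=8 new=(21,8) → blocked by [15,23]×[5,7], reject
12. q=(38,2) nearest=3 d=22 new=(21,2) → add node 5 parent=3 cost=20
13. q=(17,11) nearest=2 d=7 new=(16,9) → blocked by [3,12]×[5,8], reject
14. q=(15,9) nearest=2 d=5 new=(15,9) → blocked by [3,12]×[5,8], reject
15. q=(34,11) nearest=5 d=13 new=(26,7) → blocked by [23,28]×[2,4], reject
16. q=(25,9) nearest=5 d=7 new=(25,7) → add node 6 parent=5 cost=25
17. q=(5,10) nearest=2 d=6 new=(6,9) → blocked by [3,12]×[5,8], reject
18. q=(31,6) nearest=6 d=6 new=(30,6) → add node 7 parent=6 cost=30
19. q=(34,0) nearest=7 d=6 new=(34,1) → blocked by [33,38]×[0,3], reject
20. q=(2,2) nearest=0 d=2 new=(2,2) → add node 8 parent=0 cost=2; rewire 4→8 (11<12)
21. q=(27,12) nearest=6 d=5 new=(27,12) → add node 9 parent=6 cost=30
22. q=(4,5) nearest=8 d=3 new=(4,5) → blocked by [3,12]×[5,8], reject
23. q=(7,0) nearest=1 d=1 new=(7,0) → add node 10 parent=1 cost=6; rewire 4→10 (10<11)
24. q=(34,2) nearest=7 d=4 new=(34,2) → blocked by [33,38]×[0,3], reject
25. q=(35,7) nearest=7 d=5 new=(35,7) → blocked by [34,36]×[5,8], reject
26. q=(29,5) nearest=7 d=1 new=(29,5) → add node 11 parent=7 cost=31
27. q=(4,8) nearest=8 d=6 new=(4,7) → blocked by [3,12]×[5,8], reject
28. q=(23,0) nearest=5 d=2 new=(23,0) → add node 12 parent=5 cost=22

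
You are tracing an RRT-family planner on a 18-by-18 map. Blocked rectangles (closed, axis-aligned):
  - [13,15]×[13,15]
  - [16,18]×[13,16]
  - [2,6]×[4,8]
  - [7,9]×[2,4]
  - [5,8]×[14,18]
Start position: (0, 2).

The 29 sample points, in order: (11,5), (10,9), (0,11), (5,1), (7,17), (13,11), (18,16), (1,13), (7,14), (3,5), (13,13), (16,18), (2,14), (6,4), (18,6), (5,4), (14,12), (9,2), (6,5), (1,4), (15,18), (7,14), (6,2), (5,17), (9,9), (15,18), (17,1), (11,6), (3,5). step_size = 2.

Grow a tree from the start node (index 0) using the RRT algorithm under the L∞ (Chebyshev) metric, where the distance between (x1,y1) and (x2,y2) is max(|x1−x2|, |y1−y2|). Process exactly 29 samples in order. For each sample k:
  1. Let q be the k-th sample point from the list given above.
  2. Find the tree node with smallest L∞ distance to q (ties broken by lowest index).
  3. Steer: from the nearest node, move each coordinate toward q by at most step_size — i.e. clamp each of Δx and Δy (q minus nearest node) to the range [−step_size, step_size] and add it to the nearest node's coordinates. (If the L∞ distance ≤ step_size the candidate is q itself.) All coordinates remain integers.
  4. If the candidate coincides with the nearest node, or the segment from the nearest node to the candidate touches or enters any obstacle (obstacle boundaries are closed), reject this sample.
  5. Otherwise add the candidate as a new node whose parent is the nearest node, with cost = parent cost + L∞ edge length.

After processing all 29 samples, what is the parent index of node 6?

Parent of node 6: 1

1. q=(11,5) nearest=0 d=11 new=(2,4) → blocked by [2,6]×[4,8], reject
2. q=(10,9) nearest=0 d=10 new=(2,4) → blocked by [2,6]×[4,8], reject
3. q=(0,11) nearest=0 d=9 new=(0,4) → add node 1 parent=0 cost=2
4. q=(5,1) nearest=0 d=5 new=(2,1) → add node 2 parent=0 cost=2
5. q=(7,17) nearest=1 d=13 new=(2,6) → blocked by [2,6]×[4,8], reject
6. q=(13,11) nearest=2 d=11 new=(4,3) → add node 3 parent=2 cost=4
7. q=(18,16) nearest=3 d=14 new=(6,5) → blocked by [2,6]×[4,8], reject
8. q=(1,13) nearest=1 d=9 new=(1,6) → add node 4 parent=1 cost=4
9. q=(7,14) nearest=4 d=8 new=(3,8) → blocked by [2,6]×[4,8], reject
10. q=(3,5) nearest=3 d=2 new=(3,5) → blocked by [2,6]×[4,8], reject
11. q=(13,13) nearest=3 d=10 new=(6,5) → blocked by [2,6]×[4,8], reject
12. q=(16,18) nearest=3 d=15 new=(6,5) → blocked by [2,6]×[4,8], reject
13. q=(2,14) nearest=4 d=8 new=(2,8) → blocked by [2,6]×[4,8], reject
14. q=(6,4) nearest=3 d=2 new=(6,4) → blocked by [2,6]×[4,8], reject
15. q=(18,6) nearest=3 d=14 new=(6,5) → blocked by [2,6]×[4,8], reject
16. q=(5,4) nearest=3 d=1 new=(5,4) → blocked by [2,6]×[4,8], reject
17. q=(14,12) nearest=3 d=10 new=(6,5) → blocked by [2,6]×[4,8], reject
18. q=(9,2) nearest=3 d=5 new=(6,2) → add node 5 parent=3 cost=6
19. q=(6,5) nearest=3 d=2 new=(6,5) → blocked by [2,6]×[4,8], reject
20. q=(1,4) nearest=1 d=1 new=(1,4) → add node 6 parent=1 cost=3
21. q=(15,18) nearest=4 d=14 new=(3,8) → blocked by [2,6]×[4,8], reject
22. q=(7,14) nearest=4 d=8 new=(3,8) → blocked by [2,6]×[4,8], reject
23. q=(6,2) nearest=5 d=0 → coincident, reject
24. q=(5,17) nearest=4 d=11 new=(3,8) → blocked by [2,6]×[4,8], reject
25. q=(9,9) nearest=3 d=6 new=(6,5) → blocked by [2,6]×[4,8], reject
26. q=(15,18) nearest=4 d=14 new=(3,8) → blocked by [2,6]×[4,8], reject
27. q=(17,1) nearest=5 d=11 new=(8,1) → add node 7 parent=5 cost=8
28. q=(11,6) nearest=5 d=5 new=(8,4) → blocked by [7,9]×[2,4], reject
29. q=(3,5) nearest=3 d=2 new=(3,5) → blocked by [2,6]×[4,8], reject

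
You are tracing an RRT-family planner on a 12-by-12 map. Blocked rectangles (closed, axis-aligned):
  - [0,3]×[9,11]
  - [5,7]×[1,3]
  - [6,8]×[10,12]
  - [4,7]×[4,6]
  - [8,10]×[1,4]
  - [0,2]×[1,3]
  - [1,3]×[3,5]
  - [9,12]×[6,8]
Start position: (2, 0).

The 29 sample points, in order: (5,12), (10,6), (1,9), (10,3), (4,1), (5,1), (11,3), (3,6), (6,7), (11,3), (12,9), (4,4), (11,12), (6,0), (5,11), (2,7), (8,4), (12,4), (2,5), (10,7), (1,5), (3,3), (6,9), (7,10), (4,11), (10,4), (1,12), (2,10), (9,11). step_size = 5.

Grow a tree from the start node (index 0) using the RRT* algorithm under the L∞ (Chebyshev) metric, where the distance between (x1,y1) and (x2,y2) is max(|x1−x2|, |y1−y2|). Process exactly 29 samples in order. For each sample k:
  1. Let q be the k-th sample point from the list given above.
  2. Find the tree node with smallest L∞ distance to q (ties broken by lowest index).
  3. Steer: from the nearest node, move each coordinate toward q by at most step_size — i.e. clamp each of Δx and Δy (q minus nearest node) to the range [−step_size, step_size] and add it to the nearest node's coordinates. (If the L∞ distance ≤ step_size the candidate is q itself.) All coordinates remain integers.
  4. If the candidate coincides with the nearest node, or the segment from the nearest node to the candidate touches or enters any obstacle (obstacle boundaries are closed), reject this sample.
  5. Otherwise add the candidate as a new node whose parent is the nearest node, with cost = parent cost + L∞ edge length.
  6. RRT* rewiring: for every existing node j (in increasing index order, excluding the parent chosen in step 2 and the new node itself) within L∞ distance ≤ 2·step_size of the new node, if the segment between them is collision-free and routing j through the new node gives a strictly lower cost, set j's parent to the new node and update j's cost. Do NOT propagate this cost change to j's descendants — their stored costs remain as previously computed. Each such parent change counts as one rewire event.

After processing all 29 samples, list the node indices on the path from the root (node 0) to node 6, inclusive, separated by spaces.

1. q=(5,12) nearest=0 d=12 new=(5,5) → blocked by [4,7]×[4,6], reject
2. q=(10,6) nearest=0 d=8 new=(7,5) → blocked by [5,7]×[1,3], reject
3. q=(1,9) nearest=0 d=9 new=(1,5) → blocked by [0,2]×[1,3], reject
4. q=(10,3) nearest=0 d=8 new=(7,3) → blocked by [5,7]×[1,3], reject
5. q=(4,1) nearest=0 d=2 new=(4,1) → add node 1 parent=0 cost=2
6. q=(5,1) nearest=1 d=1 new=(5,1) → blocked by [5,7]×[1,3], reject
7. q=(11,3) nearest=1 d=7 new=(9,3) → blocked by [5,7]×[1,3], reject
8. q=(3,6) nearest=1 d=5 new=(3,6) → add node 2 parent=1 cost=7
9. q=(6,7) nearest=2 d=3 new=(6,7) → add node 3 parent=2 cost=10
10. q=(11,3) nearest=3 d=5 new=(11,3) → blocked by [8,10]×[1,4], reject
11. q=(12,9) nearest=3 d=6 new=(11,9) → add node 4 parent=3 cost=15
12. q=(4,4) nearest=2 d=2 new=(4,4) → blocked by [4,7]×[4,6], reject
13. q=(11,12) nearest=4 d=3 new=(11,12) → add node 5 parent=4 cost=18
14. q=(6,0) nearest=1 d=2 new=(6,0) → add node 6 parent=1 cost=4
15. q=(5,11) nearest=3 d=4 new=(5,11) → add node 7 parent=3 cost=14
16. q=(2,7) nearest=2 d=1 new=(2,7) → add node 8 parent=2 cost=8; rewire 7→8 (12<14)
17. q=(8,4) nearest=3 d=3 new=(8,4) → blocked by [4,7]×[4,6], reject
18. q=(12,4) nearest=4 d=5 new=(12,4) → blocked by [9,12]×[6,8], reject
19. q=(2,5) nearest=2 d=1 new=(2,5) → blocked by [1,3]×[3,5], reject
20. q=(10,7) nearest=4 d=2 new=(10,7) → blocked by [9,12]×[6,8], reject
21. q=(1,5) nearest=2 d=2 new=(1,5) → blocked by [1,3]×[3,5], reject
22. q=(3,3) nearest=1 d=2 new=(3,3) → blocked by [1,3]×[3,5], reject
23. q=(6,9) nearest=3 d=2 new=(6,9) → add node 9 parent=3 cost=12
24. q=(7,10) nearest=9 d=1 new=(7,10) → blocked by [6,8]×[10,12], reject
25. q=(4,11) nearest=7 d=1 new=(4,11) → add node 10 parent=7 cost=13
26. q=(10,4) nearest=3 d=4 new=(10,4) → blocked by [8,10]×[1,4], reject
27. q=(1,12) nearest=10 d=3 new=(1,12) → add node 11 parent=10 cost=16
28. q=(2,10) nearest=10 d=2 new=(2,10) → blocked by [0,3]×[9,11], reject
29. q=(9,11) nearest=4 d=2 new=(9,11) → add node 12 parent=4 cost=17

Path: 0 1 6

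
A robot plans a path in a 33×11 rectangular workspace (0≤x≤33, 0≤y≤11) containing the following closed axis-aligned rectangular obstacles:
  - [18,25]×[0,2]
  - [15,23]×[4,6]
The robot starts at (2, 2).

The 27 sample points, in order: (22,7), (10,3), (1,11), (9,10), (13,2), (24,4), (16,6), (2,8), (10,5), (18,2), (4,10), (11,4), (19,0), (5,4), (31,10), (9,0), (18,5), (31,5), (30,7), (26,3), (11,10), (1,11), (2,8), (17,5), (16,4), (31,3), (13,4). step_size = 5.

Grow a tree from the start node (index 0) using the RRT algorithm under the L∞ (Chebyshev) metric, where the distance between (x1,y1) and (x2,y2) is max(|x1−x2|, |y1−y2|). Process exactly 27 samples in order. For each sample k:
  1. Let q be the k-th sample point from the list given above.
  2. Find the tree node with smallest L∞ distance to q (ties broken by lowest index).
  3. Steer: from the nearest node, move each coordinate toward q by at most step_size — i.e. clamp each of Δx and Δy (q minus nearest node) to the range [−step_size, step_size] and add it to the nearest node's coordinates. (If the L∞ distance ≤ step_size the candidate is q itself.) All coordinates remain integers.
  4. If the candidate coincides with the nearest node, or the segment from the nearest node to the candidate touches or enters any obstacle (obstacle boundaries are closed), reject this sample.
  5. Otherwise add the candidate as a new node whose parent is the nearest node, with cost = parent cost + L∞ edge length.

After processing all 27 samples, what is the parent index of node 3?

Parent of node 3: 1

1. q=(22,7) nearest=0 d=20 new=(7,7) → add node 1 parent=0 cost=5
2. q=(10,3) nearest=1 d=4 new=(10,3) → add node 2 parent=1 cost=9
3. q=(1,11) nearest=1 d=6 new=(2,11) → add node 3 parent=1 cost=10
4. q=(9,10) nearest=1 d=3 new=(9,10) → add node 4 parent=1 cost=8
5. q=(13,2) nearest=2 d=3 new=(13,2) → add node 5 parent=2 cost=12
6. q=(24,4) nearest=5 d=11 new=(18,4) → blocked by [15,23]×[4,6], reject
7. q=(16,6) nearest=5 d=4 new=(16,6) → blocked by [15,23]×[4,6], reject
8. q=(2,8) nearest=3 d=3 new=(2,8) → add node 6 parent=3 cost=13
9. q=(10,5) nearest=2 d=2 new=(10,5) → add node 7 parent=2 cost=11
10. q=(18,2) nearest=5 d=5 new=(18,2) → blocked by [18,25]×[0,2], reject
11. q=(4,10) nearest=3 d=2 new=(4,10) → add node 8 parent=3 cost=12
12. q=(11,4) nearest=2 d=1 new=(11,4) → add node 9 parent=2 cost=10
13. q=(19,0) nearest=5 d=6 new=(18,0) → blocked by [18,25]×[0,2], reject
14. q=(5,4) nearest=0 d=3 new=(5,4) → add node 10 parent=0 cost=3
15. q=(31,10) nearest=5 d=18 new=(18,7) → blocked by [15,23]×[4,6], reject
16. q=(9,0) nearest=2 d=3 new=(9,0) → add node 11 parent=2 cost=12
17. q=(18,5) nearest=5 d=5 new=(18,5) → blocked by [15,23]×[4,6], reject
18. q=(31,5) nearest=5 d=18 new=(18,5) → blocked by [15,23]×[4,6], reject
19. q=(30,7) nearest=5 d=17 new=(18,7) → blocked by [15,23]×[4,6], reject
20. q=(26,3) nearest=5 d=13 new=(18,3) → add node 12 parent=5 cost=17
21. q=(11,10) nearest=4 d=2 new=(11,10) → add node 13 parent=4 cost=10
22. q=(1,11) nearest=3 d=1 new=(1,11) → add node 14 parent=3 cost=11
23. q=(2,8) nearest=6 d=0 → coincident, reject
24. q=(17,5) nearest=12 d=2 new=(17,5) → blocked by [15,23]×[4,6], reject
25. q=(16,4) nearest=12 d=2 new=(16,4) → blocked by [15,23]×[4,6], reject
26. q=(31,3) nearest=12 d=13 new=(23,3) → add node 15 parent=12 cost=22
27. q=(13,4) nearest=5 d=2 new=(13,4) → add node 16 parent=5 cost=14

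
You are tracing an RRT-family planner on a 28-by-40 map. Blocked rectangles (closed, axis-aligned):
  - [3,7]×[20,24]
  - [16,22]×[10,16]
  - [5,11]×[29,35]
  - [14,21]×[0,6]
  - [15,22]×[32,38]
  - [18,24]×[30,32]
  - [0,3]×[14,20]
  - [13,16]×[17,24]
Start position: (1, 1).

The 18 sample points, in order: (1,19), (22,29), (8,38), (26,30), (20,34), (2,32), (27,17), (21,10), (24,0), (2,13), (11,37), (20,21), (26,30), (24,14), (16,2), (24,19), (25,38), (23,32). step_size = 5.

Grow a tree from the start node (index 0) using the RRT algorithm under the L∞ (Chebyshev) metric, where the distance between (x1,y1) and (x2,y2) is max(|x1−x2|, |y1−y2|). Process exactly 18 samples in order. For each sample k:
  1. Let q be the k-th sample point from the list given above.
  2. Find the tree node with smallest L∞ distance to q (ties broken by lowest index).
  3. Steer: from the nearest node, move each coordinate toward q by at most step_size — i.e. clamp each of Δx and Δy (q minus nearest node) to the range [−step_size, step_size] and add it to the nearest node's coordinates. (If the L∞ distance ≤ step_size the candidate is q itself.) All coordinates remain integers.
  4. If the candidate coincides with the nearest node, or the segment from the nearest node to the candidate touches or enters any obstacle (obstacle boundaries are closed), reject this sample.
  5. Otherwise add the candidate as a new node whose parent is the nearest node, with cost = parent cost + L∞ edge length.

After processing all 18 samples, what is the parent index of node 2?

1. q=(1,19) nearest=0 d=18 new=(1,6) → add node 1 parent=0 cost=5
2. q=(22,29) nearest=1 d=23 new=(6,11) → add node 2 parent=1 cost=10
3. q=(8,38) nearest=2 d=27 new=(8,16) → add node 3 parent=2 cost=15
4. q=(26,30) nearest=3 d=18 new=(13,21) → blocked by [13,16]×[17,24], reject
5. q=(20,34) nearest=3 d=18 new=(13,21) → blocked by [13,16]×[17,24], reject
6. q=(2,32) nearest=3 d=16 new=(3,21) → blocked by [3,7]×[20,24], reject
7. q=(27,17) nearest=3 d=19 new=(13,17) → blocked by [13,16]×[17,24], reject
8. q=(21,10) nearest=3 d=13 new=(13,11) → add node 4 parent=3 cost=20
9. q=(24,0) nearest=4 d=11 new=(18,6) → blocked by [14,21]×[0,6], reject
10. q=(2,13) nearest=2 d=4 new=(2,13) → add node 5 parent=2 cost=14
11. q=(11,37) nearest=3 d=21 new=(11,21) → add node 6 parent=3 cost=20
12. q=(20,21) nearest=6 d=9 new=(16,21) → blocked by [13,16]×[17,24], reject
13. q=(26,30) nearest=6 d=15 new=(16,26) → blocked by [13,16]×[17,24], reject
14. q=(24,14) nearest=4 d=11 new=(18,14) → blocked by [16,22]×[10,16], reject
15. q=(16,2) nearest=4 d=9 new=(16,6) → blocked by [14,21]×[0,6], reject
16. q=(24,19) nearest=4 d=11 new=(18,16) → blocked by [16,22]×[10,16], reject
17. q=(25,38) nearest=6 d=17 new=(16,26) → blocked by [13,16]×[17,24], reject
18. q=(23,32) nearest=6 d=12 new=(16,26) → blocked by [13,16]×[17,24], reject

Parent of node 2: 1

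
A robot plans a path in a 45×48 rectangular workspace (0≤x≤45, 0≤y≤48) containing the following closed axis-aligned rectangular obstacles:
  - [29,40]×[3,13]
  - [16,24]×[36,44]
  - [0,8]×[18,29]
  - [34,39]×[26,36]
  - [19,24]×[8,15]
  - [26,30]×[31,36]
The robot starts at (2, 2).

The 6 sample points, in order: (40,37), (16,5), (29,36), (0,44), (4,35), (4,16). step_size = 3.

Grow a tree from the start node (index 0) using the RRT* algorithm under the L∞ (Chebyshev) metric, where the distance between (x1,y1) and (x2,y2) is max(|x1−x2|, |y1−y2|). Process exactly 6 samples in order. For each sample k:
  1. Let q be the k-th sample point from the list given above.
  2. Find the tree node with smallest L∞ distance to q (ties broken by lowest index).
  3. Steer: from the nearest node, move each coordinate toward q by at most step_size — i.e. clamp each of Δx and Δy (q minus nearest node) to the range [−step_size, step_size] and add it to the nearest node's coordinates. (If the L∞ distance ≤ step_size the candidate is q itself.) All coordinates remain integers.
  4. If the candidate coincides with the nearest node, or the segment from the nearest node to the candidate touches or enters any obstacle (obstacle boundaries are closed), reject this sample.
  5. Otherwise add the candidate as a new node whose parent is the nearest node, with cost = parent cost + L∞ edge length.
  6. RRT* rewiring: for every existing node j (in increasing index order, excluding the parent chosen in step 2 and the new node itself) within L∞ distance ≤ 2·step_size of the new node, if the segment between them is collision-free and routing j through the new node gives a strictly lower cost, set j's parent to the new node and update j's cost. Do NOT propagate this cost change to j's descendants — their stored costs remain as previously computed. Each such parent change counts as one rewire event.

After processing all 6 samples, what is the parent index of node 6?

Parent of node 6: 5

1. q=(40,37) nearest=0 d=38 new=(5,5) → add node 1 parent=0 cost=3
2. q=(16,5) nearest=1 d=11 new=(8,5) → add node 2 parent=1 cost=6
3. q=(29,36) nearest=1 d=31 new=(8,8) → add node 3 parent=1 cost=6
4. q=(0,44) nearest=3 d=36 new=(5,11) → add node 4 parent=3 cost=9
5. q=(4,35) nearest=4 d=24 new=(4,14) → add node 5 parent=4 cost=12
6. q=(4,16) nearest=5 d=2 new=(4,16) → add node 6 parent=5 cost=14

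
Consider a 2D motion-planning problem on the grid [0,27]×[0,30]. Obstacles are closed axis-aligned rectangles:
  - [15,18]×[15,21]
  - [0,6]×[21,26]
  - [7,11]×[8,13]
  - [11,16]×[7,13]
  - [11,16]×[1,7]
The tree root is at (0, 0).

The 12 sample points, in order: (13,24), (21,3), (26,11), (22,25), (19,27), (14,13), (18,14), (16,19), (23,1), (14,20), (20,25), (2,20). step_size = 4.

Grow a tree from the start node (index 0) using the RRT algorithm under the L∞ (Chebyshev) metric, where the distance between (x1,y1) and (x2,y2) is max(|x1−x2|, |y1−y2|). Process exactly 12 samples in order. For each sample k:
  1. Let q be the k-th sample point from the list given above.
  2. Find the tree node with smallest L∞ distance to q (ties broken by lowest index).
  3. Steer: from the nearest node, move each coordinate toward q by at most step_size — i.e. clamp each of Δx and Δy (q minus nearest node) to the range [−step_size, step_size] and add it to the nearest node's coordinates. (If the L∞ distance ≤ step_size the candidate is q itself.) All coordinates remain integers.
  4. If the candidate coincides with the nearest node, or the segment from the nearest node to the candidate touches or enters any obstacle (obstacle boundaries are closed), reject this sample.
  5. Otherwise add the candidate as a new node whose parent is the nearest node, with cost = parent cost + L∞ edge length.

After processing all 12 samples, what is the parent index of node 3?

Parent of node 3: 1

1. q=(13,24) nearest=0 d=24 new=(4,4) → add node 1 parent=0 cost=4
2. q=(21,3) nearest=1 d=17 new=(8,3) → add node 2 parent=1 cost=8
3. q=(26,11) nearest=2 d=18 new=(12,7) → blocked by [11,16]×[7,13], reject
4. q=(22,25) nearest=1 d=21 new=(8,8) → blocked by [7,11]×[8,13], reject
5. q=(19,27) nearest=1 d=23 new=(8,8) → blocked by [7,11]×[8,13], reject
6. q=(14,13) nearest=1 d=10 new=(8,8) → blocked by [7,11]×[8,13], reject
7. q=(18,14) nearest=2 d=11 new=(12,7) → blocked by [11,16]×[7,13], reject
8. q=(16,19) nearest=1 d=15 new=(8,8) → blocked by [7,11]×[8,13], reject
9. q=(23,1) nearest=2 d=15 new=(12,1) → blocked by [11,16]×[1,7], reject
10. q=(14,20) nearest=1 d=16 new=(8,8) → blocked by [7,11]×[8,13], reject
11. q=(20,25) nearest=1 d=21 new=(8,8) → blocked by [7,11]×[8,13], reject
12. q=(2,20) nearest=1 d=16 new=(2,8) → add node 3 parent=1 cost=8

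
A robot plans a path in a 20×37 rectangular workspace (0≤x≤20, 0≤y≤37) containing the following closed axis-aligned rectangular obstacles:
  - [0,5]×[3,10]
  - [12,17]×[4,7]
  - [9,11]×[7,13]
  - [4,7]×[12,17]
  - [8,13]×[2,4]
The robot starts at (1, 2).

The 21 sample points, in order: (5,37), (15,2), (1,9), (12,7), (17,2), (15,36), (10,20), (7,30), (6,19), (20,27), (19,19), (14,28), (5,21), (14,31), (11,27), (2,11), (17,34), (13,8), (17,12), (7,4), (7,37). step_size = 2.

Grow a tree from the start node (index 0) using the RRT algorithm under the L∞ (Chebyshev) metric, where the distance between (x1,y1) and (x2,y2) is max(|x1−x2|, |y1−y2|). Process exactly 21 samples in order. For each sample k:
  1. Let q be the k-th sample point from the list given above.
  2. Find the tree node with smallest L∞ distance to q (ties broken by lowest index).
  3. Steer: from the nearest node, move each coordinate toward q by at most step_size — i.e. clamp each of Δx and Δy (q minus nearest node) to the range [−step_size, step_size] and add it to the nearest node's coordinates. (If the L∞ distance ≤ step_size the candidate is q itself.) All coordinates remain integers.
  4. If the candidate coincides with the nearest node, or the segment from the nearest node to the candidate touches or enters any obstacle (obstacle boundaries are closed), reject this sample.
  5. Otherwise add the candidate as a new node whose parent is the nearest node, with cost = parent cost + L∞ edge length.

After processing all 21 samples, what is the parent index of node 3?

1. q=(5,37) nearest=0 d=35 new=(3,4) → blocked by [0,5]×[3,10], reject
2. q=(15,2) nearest=0 d=14 new=(3,2) → add node 1 parent=0 cost=2
3. q=(1,9) nearest=0 d=7 new=(1,4) → blocked by [0,5]×[3,10], reject
4. q=(12,7) nearest=1 d=9 new=(5,4) → blocked by [0,5]×[3,10], reject
5. q=(17,2) nearest=1 d=14 new=(5,2) → add node 2 parent=1 cost=4
6. q=(15,36) nearest=0 d=34 new=(3,4) → blocked by [0,5]×[3,10], reject
7. q=(10,20) nearest=0 d=18 new=(3,4) → blocked by [0,5]×[3,10], reject
8. q=(7,30) nearest=0 d=28 new=(3,4) → blocked by [0,5]×[3,10], reject
9. q=(6,19) nearest=0 d=17 new=(3,4) → blocked by [0,5]×[3,10], reject
10. q=(20,27) nearest=0 d=25 new=(3,4) → blocked by [0,5]×[3,10], reject
11. q=(19,19) nearest=1 d=17 new=(5,4) → blocked by [0,5]×[3,10], reject
12. q=(14,28) nearest=0 d=26 new=(3,4) → blocked by [0,5]×[3,10], reject
13. q=(5,21) nearest=0 d=19 new=(3,4) → blocked by [0,5]×[3,10], reject
14. q=(14,31) nearest=0 d=29 new=(3,4) → blocked by [0,5]×[3,10], reject
15. q=(11,27) nearest=0 d=25 new=(3,4) → blocked by [0,5]×[3,10], reject
16. q=(2,11) nearest=0 d=9 new=(2,4) → blocked by [0,5]×[3,10], reject
17. q=(17,34) nearest=0 d=32 new=(3,4) → blocked by [0,5]×[3,10], reject
18. q=(13,8) nearest=2 d=8 new=(7,4) → add node 3 parent=2 cost=6
19. q=(17,12) nearest=3 d=10 new=(9,6) → add node 4 parent=3 cost=8
20. q=(7,4) nearest=3 d=0 → coincident, reject
21. q=(7,37) nearest=4 d=31 new=(7,8) → add node 5 parent=4 cost=10

Parent of node 3: 2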